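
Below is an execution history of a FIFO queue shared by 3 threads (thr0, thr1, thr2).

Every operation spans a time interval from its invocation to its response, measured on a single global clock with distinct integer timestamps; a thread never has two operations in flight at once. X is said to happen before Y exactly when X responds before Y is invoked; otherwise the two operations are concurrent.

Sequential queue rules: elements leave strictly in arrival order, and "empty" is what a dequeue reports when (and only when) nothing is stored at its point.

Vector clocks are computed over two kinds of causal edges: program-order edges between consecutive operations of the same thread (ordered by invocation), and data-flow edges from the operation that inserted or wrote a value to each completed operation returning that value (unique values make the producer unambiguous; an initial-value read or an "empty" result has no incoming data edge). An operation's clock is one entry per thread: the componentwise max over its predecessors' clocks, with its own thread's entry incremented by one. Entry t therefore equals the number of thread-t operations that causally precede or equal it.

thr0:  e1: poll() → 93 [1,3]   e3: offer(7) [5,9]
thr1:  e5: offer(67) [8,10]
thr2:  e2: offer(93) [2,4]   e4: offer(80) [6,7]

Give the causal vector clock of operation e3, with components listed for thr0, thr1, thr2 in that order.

(2, 0, 1)

e2 (invocation 2): nothing precedes it; thr2's component alone gives (0, 0, 1)
e5 (invocation 8): nothing precedes it; thr1's component alone gives (0, 1, 0)
VC(e4, invoked at 6): max of VC(e2)=(0, 0, 1), then +1 on thread thr2 → (0, 0, 2)
VC(e1, invoked at 1): max of VC(e2)=(0, 0, 1), then +1 on thread thr0 → (1, 0, 1)
VC(e3, invoked at 5): max of VC(e1)=(1, 0, 1), then +1 on thread thr0 → (2, 0, 1)
target: VC(e3) = (2, 0, 1)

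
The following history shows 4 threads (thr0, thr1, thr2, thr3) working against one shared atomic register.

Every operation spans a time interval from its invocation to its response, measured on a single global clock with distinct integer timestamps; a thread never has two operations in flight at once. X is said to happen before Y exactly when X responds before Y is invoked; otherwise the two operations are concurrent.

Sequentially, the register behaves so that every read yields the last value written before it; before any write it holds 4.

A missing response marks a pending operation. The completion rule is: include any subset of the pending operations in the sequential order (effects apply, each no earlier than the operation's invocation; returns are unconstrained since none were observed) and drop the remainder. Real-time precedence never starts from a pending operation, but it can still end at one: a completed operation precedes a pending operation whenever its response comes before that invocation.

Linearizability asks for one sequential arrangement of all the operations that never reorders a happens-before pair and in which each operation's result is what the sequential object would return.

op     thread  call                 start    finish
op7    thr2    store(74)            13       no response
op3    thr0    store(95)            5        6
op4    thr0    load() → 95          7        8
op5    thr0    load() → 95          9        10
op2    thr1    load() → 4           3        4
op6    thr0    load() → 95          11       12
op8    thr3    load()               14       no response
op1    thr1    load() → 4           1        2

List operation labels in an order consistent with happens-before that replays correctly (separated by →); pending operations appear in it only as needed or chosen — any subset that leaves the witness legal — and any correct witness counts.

op1 → op2 → op3 → op4 → op5 → op6

step 1: op1 load() → 4 — value 4
step 2: op2 load() → 4 — value 4
step 3: op3 store(95) — value 95
step 4: op4 load() → 95 — value 95
step 5: op5 load() → 95 — value 95
step 6: op6 load() → 95 — value 95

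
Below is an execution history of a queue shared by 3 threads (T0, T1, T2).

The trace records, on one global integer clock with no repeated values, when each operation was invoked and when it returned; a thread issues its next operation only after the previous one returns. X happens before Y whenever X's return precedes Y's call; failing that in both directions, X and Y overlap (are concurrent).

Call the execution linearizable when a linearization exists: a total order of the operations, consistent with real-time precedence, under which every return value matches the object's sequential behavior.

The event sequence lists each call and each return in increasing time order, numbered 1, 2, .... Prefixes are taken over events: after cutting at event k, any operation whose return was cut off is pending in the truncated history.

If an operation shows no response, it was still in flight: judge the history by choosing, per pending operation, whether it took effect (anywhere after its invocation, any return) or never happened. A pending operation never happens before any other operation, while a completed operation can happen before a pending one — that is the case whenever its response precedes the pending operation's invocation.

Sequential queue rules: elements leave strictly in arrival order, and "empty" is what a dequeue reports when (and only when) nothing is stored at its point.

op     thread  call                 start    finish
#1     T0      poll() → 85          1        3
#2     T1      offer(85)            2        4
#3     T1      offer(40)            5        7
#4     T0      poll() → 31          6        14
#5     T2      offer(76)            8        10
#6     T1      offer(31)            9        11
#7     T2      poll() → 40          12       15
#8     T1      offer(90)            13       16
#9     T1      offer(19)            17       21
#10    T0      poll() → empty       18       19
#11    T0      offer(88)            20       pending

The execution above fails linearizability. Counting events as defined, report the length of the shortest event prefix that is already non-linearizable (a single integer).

19

one valid order for events 1..18 is #2, #1, #3, #6, #5, #7, #4, #8:
step 1: #2 offer(85) — queue <85>
step 2: #1 poll() → 85 — queue <>
step 3: #3 offer(40) — queue <40>
step 4: #6 offer(31) — queue <40,31>
step 5: #5 offer(76) — queue <40,31,76>
step 6: #7 poll() → 40 — queue <31,76>
step 7: #4 poll() → 31 — queue <76>
step 8: #8 offer(90) — queue <76,90>
once event 19 joins (#10's response, time 19), exhaustive search finds no witness
no completion choice of the 1 pending operation (#9) rescues it — every subset was tried
sample order #1, #2, #3, #4, #5, #6, #7, #8, #10 (pending dropped) stalls at step 1 — #1 poll() → 85 has no legal effect
sample order #1, #2, #3, #4, #5, #6, #8, #7, #10 (pending dropped) stalls at step 1 — #1 poll() → 85 has no legal effect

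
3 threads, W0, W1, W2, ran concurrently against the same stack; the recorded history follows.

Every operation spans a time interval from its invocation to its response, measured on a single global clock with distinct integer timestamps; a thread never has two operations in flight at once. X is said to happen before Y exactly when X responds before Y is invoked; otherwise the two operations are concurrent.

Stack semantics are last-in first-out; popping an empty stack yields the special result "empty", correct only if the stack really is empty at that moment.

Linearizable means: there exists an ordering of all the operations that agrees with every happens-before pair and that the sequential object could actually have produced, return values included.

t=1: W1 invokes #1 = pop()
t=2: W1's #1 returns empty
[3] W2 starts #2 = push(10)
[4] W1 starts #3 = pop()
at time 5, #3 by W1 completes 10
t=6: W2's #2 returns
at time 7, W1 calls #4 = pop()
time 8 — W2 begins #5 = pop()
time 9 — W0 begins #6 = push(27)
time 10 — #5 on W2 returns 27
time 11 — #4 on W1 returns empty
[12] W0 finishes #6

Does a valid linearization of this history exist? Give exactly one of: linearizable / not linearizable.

one valid linearization: #1, #2, #3, #4, #6, #5
1. #1 pop() → empty, leaving stack <>
2. #2 push(10), leaving stack <10>
3. #3 pop() → 10, leaving stack <>
4. #4 pop() → empty, leaving stack <>
5. #6 push(27), leaving stack <27>
6. #5 pop() → 27, leaving stack <>

linearizable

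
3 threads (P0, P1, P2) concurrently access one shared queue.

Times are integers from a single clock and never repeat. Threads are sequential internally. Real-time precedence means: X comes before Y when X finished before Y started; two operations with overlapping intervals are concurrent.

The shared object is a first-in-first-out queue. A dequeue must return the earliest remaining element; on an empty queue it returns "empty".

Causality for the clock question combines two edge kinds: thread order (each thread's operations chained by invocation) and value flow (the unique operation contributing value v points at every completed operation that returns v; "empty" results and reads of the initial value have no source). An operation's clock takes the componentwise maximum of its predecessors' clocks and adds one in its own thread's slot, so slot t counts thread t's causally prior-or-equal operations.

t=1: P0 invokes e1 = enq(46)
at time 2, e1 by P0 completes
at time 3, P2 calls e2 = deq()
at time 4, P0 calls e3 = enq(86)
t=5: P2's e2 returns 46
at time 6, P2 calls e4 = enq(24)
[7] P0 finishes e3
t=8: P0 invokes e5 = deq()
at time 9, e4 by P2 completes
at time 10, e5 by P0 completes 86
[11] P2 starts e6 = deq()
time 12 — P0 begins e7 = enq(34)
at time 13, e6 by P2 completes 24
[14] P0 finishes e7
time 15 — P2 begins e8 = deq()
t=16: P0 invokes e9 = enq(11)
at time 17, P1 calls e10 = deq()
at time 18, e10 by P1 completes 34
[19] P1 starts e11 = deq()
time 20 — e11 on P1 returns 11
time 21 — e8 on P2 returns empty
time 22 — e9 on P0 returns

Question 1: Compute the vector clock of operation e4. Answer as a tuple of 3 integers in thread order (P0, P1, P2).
root op e1, invoked 1: fresh clock plus P0's own tick → (1, 0, 0)
e2, invoked 3, takes VC(e1)=(1, 0, 0) under max, adds 1 for P2 → (1, 0, 1)
e3, invoked 4, takes VC(e1)=(1, 0, 0) under max, adds 1 for P0 → (2, 0, 0)
e4, invoked 6, takes VC(e2)=(1, 0, 1) under max, adds 1 for P2 → (1, 0, 2)
e5, invoked 8, takes VC(e3)=(2, 0, 0) under max, adds 1 for P0 → (3, 0, 0)
e6, invoked 11, takes VC(e4)=(1, 0, 2) under max, adds 1 for P2 → (1, 0, 3)
e7, invoked 12, takes VC(e5)=(3, 0, 0) under max, adds 1 for P0 → (4, 0, 0)
e8, invoked 15, takes VC(e6)=(1, 0, 3) under max, adds 1 for P2 → (1, 0, 4)
e10, invoked 17, takes VC(e7)=(4, 0, 0) under max, adds 1 for P1 → (4, 1, 0)
e9, invoked 16, takes VC(e7)=(4, 0, 0) under max, adds 1 for P0 → (5, 0, 0)
e11, invoked 19, takes VC(e9)=(5, 0, 0), VC(e10)=(4, 1, 0) under max, adds 1 for P1 → (5, 2, 0)
target: VC(e4) = (1, 0, 2)

(1, 0, 2)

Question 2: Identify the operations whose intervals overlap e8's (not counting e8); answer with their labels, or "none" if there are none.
e8 runs from 15 to 21; window-overlapping ops are concurrent
e1 [1,2]: before
e2 [3,5]: before
e3 [4,7]: before
e4 [6,9]: before
e5 [8,10]: before
e6 [11,13]: before
e7 [12,14]: before
e9 [16,22]: concurrent
e10 [17,18]: concurrent
e11 [19,20]: concurrent

e10, e11, e9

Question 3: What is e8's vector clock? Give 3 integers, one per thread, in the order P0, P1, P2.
e1 (invocation 1): nothing precedes it; P0's component alone gives (1, 0, 0)
merge at e2 (invoked 3): VC(e1)=(1, 0, 0), own-thread bump on P2 → (1, 0, 1)
merge at e3 (invoked 4): VC(e1)=(1, 0, 0), own-thread bump on P0 → (2, 0, 0)
merge at e4 (invoked 6): VC(e2)=(1, 0, 1), own-thread bump on P2 → (1, 0, 2)
merge at e5 (invoked 8): VC(e3)=(2, 0, 0), own-thread bump on P0 → (3, 0, 0)
merge at e6 (invoked 11): VC(e4)=(1, 0, 2), own-thread bump on P2 → (1, 0, 3)
merge at e7 (invoked 12): VC(e5)=(3, 0, 0), own-thread bump on P0 → (4, 0, 0)
merge at e8 (invoked 15): VC(e6)=(1, 0, 3), own-thread bump on P2 → (1, 0, 4)
merge at e10 (invoked 17): VC(e7)=(4, 0, 0), own-thread bump on P1 → (4, 1, 0)
merge at e9 (invoked 16): VC(e7)=(4, 0, 0), own-thread bump on P0 → (5, 0, 0)
merge at e11 (invoked 19): VC(e9)=(5, 0, 0), VC(e10)=(4, 1, 0), own-thread bump on P1 → (5, 2, 0)
target: VC(e8) = (1, 0, 4)

(1, 0, 4)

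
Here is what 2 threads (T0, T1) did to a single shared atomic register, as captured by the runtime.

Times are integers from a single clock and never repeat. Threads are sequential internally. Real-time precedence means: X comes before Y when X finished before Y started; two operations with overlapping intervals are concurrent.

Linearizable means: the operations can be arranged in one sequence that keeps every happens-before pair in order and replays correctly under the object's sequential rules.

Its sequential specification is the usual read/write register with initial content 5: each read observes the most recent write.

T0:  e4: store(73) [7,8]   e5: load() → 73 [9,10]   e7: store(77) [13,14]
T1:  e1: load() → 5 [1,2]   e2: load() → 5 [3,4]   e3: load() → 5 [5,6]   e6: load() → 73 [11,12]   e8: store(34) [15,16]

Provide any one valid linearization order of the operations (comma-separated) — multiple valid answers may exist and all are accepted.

1. e1 load() → 5, leaving value 5
2. e2 load() → 5, leaving value 5
3. e3 load() → 5, leaving value 5
4. e4 store(73), leaving value 73
5. e5 load() → 73, leaving value 73
6. e6 load() → 73, leaving value 73
7. e7 store(77), leaving value 77
8. e8 store(34), leaving value 34

e1, e2, e3, e4, e5, e6, e7, e8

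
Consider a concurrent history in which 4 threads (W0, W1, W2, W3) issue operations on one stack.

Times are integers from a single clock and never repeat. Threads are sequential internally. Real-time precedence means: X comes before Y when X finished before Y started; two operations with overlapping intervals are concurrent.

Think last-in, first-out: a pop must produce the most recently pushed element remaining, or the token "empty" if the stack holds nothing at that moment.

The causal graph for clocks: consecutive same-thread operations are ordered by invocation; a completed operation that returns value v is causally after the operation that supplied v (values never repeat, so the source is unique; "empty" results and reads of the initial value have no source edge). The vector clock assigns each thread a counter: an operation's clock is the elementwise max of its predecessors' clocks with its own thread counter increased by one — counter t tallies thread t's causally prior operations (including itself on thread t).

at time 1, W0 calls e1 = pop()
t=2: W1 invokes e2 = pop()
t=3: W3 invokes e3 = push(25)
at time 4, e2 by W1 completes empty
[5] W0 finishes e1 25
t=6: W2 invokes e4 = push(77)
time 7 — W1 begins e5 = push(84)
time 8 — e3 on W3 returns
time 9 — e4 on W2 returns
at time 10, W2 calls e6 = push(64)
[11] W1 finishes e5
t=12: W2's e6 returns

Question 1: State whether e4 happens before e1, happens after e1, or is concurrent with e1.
Answer: after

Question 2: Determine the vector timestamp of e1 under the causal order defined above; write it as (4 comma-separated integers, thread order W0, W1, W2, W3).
Answer: (1, 0, 0, 1)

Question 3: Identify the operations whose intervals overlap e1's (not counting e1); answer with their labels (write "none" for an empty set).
Answer: e2, e3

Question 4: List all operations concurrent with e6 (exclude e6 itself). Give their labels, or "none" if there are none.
Answer: e5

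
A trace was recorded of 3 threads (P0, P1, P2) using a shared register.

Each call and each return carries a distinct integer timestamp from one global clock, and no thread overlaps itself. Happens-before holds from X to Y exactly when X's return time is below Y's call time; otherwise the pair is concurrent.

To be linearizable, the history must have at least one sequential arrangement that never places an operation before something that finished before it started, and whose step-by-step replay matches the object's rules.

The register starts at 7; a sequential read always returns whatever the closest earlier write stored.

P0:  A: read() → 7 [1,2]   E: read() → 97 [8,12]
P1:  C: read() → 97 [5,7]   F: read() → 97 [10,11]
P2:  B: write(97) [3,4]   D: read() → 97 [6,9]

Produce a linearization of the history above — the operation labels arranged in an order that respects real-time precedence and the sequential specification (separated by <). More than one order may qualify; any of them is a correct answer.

A < B < C < D < E < F

step 1: A read() → 7 — value 7
step 2: B write(97) — value 97
step 3: C read() → 97 — value 97
step 4: D read() → 97 — value 97
step 5: E read() → 97 — value 97
step 6: F read() → 97 — value 97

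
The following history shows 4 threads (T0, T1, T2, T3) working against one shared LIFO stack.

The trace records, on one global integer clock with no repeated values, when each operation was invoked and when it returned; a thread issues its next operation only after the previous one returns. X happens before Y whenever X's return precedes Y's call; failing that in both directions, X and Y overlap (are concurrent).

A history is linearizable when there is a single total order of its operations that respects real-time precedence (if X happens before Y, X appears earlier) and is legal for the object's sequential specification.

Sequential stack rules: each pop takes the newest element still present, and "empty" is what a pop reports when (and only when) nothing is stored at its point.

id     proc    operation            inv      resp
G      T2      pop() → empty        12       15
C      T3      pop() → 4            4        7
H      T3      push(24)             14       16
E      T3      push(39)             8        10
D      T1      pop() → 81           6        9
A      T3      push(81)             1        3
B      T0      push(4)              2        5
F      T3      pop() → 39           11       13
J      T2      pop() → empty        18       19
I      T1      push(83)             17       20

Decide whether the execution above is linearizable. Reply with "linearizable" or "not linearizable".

through event 18 a valid linearization exists; event 19 (J responding at time 19) ends that
real-time-consistent orders of the 9 completed operations: 24 — all fail the LIFO stack replay
every completion of the 1 pending operation (I) was checked; none linearizes
take A, B, C, D, E, F, G, H, J (pending dropped): step 9 already fails, because J pop() → empty cannot occur there
take A, B, C, D, E, F, H, G, J (pending dropped): step 8 already fails, because G pop() → empty cannot occur there

not linearizable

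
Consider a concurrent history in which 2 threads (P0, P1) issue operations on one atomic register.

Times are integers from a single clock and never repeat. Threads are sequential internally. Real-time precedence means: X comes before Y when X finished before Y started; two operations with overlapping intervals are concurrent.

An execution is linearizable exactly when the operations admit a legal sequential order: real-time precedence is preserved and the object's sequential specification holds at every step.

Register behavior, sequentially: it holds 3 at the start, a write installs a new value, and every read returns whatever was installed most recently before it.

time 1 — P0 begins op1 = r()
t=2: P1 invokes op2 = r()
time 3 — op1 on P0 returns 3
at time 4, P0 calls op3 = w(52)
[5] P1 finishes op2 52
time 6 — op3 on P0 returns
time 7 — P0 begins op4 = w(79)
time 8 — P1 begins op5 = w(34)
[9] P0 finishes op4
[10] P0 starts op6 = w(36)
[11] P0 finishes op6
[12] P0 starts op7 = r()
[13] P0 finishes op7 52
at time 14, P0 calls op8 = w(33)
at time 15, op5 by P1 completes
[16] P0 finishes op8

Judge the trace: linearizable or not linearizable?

not linearizable

through event 12 a valid linearization exists; event 13 (op7 responding at time 13) ends that
the 6 completed operations admit 3 real-time orders; each fails the atomic register replay
include/drop combinations of the 1 pending operation (op5) were all tried; none helps
e.g. op1, op2, op3, op4, op6, op7 (pending dropped): illegal at step 2, since op2 r() → 52 cannot apply there
e.g. op1, op3, op2, op4, op6, op7 (pending dropped): illegal at step 6, since op7 r() → 52 cannot apply there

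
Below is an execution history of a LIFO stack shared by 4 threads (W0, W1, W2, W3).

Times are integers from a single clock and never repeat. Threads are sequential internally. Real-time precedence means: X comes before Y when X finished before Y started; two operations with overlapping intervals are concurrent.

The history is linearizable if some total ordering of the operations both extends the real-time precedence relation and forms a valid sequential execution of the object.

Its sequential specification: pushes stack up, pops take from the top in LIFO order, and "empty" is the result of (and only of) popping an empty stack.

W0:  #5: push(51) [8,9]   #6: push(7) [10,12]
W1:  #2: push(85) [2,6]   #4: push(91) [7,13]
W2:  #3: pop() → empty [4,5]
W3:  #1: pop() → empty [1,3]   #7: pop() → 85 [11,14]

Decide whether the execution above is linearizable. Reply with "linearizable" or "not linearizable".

not linearizable

already the first 14 events (up to #7's response at time 14) admit no linearization; the first 13 still do
checked exhaustively: 24 real-time-consistent orders of 7 completed operations, zero legal LIFO stack replays
e.g. #1, #2, #3, #4, #5, #6, #7: illegal at step 3, since #3 pop() → empty cannot apply there
e.g. #1, #2, #3, #4, #5, #7, #6: illegal at step 3, since #3 pop() → empty cannot apply there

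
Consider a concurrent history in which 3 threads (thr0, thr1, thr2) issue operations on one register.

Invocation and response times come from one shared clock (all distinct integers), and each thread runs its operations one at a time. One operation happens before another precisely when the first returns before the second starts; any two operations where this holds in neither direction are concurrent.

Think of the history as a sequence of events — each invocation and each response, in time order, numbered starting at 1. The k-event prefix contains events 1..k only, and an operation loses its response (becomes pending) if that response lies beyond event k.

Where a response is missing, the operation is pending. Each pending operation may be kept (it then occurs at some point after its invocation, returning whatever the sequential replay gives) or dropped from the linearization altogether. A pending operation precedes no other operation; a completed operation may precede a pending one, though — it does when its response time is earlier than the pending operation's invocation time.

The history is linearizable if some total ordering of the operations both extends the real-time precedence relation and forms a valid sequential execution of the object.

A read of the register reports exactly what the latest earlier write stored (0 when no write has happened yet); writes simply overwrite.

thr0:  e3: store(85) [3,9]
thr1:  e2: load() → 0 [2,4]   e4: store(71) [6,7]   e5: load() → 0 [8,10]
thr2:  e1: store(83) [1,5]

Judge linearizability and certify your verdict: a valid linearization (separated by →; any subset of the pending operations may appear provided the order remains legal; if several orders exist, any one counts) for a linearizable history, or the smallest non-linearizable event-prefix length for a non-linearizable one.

the violation lands at event 10, e5's response at time 10: events 1..9 linearize, events 1..10 do not
every one of the 10 real-time-consistent orders over 5 completed register ops fails the sequential spec
for example e1, e2, e3, e4, e5 fails at step 2: e2 load() → 0 is not legal there
for example e1, e2, e4, e3, e5 fails at step 2: e2 load() → 0 is not legal there

not linearizable — minimal violating prefix: 10 events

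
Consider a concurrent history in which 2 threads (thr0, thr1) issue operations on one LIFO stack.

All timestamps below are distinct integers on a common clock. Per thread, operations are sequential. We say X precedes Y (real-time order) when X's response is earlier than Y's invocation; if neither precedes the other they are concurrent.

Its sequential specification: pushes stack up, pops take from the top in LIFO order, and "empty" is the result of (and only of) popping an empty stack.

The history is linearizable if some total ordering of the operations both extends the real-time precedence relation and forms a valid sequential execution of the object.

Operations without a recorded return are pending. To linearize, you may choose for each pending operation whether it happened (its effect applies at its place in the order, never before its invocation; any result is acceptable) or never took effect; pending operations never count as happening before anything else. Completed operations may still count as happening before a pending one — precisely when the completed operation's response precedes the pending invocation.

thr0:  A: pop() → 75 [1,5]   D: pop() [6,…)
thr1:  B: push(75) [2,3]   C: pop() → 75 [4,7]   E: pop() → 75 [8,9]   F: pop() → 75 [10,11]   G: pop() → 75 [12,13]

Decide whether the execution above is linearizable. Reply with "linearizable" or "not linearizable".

the violation lands at event 7, C's response at time 7: events 1..6 linearize, events 1..7 do not
3 orders of the 3 completed LIFO stack ops respect real time; none is legal
completion choices over the 1 pending operation (D) were checked; none helps
for example A, B, C (pending dropped) fails at step 1: A pop() → 75 is not legal there
for example B, A, C (pending dropped) fails at step 3: C pop() → 75 is not legal there

not linearizable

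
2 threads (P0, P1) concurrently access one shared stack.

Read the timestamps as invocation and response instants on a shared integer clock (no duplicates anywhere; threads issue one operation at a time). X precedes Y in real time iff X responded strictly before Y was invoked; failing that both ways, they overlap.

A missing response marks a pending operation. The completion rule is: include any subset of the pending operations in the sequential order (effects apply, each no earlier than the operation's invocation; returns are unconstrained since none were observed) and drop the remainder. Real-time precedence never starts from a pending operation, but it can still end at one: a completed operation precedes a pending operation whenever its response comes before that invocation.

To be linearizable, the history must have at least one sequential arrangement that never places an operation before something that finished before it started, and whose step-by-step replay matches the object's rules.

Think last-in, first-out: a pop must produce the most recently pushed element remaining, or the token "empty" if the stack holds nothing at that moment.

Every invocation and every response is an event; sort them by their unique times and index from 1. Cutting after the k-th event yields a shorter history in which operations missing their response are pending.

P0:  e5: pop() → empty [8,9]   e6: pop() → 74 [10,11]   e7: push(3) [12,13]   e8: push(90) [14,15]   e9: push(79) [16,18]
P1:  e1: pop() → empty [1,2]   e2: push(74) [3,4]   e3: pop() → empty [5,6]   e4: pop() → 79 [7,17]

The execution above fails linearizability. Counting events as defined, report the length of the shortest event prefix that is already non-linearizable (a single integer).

6

events 1..5 are still linearizable — one witness is e1, e2:
step 1: e1 pop() → empty — stack <>
step 2: e2 push(74) — stack <74>
with event 6 included (e3 responding at time 6), all real-time-consistent orders fail
take e1, e2, e3: step 3 already fails, because e3 pop() → empty cannot occur there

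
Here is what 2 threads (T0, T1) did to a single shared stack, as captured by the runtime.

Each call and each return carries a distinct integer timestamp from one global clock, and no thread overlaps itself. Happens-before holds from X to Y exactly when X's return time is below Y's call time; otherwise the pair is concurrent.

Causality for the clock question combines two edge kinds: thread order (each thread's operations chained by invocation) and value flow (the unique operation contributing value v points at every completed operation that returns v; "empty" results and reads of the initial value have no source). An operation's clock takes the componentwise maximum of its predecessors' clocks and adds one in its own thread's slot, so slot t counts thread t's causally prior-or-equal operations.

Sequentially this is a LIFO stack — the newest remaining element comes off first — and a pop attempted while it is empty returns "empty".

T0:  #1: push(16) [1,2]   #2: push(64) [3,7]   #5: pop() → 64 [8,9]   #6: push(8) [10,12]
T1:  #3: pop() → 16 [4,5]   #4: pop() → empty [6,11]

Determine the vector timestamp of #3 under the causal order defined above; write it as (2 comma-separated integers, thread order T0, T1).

#1 (invocation 1): nothing precedes it; T0's component alone gives (1, 0)
invoked at 4, #3 merges VC(#1)=(1, 0) and bumps T1's slot → (1, 1)
invoked at 3, #2 merges VC(#1)=(1, 0) and bumps T0's slot → (2, 0)
invoked at 6, #4 merges VC(#3)=(1, 1) and bumps T1's slot → (1, 2)
invoked at 8, #5 merges VC(#2)=(2, 0) and bumps T0's slot → (3, 0)
invoked at 10, #6 merges VC(#5)=(3, 0) and bumps T0's slot → (4, 0)
target: VC(#3) = (1, 1)

(1, 1)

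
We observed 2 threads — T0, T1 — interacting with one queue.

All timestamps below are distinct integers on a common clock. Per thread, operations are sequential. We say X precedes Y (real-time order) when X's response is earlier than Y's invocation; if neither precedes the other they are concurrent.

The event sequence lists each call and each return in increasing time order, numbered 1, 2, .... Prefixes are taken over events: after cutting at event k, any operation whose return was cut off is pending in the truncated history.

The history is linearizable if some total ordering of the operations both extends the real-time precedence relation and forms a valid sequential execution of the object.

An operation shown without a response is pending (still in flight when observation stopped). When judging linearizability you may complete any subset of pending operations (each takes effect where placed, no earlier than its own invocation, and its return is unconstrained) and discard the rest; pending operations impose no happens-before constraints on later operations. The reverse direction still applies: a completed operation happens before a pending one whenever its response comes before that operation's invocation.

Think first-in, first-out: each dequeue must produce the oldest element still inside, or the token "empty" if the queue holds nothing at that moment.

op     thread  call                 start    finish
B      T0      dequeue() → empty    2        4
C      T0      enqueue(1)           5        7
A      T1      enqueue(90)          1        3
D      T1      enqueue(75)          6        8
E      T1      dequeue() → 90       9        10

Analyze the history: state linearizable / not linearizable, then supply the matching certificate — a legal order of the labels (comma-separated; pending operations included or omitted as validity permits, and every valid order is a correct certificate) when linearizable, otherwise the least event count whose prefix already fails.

linearizable — witness: B, A, C, D, E

step 1: B dequeue() → empty — queue <>
step 2: A enqueue(90) — queue <90>
step 3: C enqueue(1) — queue <90,1>
step 4: D enqueue(75) — queue <90,1,75>
step 5: E dequeue() → 90 — queue <1,75>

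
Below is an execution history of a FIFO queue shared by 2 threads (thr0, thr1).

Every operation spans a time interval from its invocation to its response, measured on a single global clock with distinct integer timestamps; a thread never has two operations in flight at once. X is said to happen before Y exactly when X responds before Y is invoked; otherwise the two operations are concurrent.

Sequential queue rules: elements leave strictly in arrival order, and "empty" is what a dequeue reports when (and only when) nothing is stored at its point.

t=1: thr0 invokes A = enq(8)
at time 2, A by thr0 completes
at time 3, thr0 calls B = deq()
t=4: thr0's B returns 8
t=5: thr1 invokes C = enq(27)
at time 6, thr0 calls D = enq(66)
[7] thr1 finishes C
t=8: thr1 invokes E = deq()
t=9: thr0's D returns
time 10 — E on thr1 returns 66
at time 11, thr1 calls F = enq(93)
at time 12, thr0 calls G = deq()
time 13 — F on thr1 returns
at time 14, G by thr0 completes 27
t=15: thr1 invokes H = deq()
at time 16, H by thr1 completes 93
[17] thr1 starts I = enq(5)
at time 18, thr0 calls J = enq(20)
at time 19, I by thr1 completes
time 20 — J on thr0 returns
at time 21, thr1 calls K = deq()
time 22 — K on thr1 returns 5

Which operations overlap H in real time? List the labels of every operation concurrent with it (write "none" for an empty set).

none

H runs from 15 to 16; window-overlapping ops are concurrent
A [1,2]: before
B [3,4]: before
C [5,7]: before
D [6,9]: before
E [8,10]: before
F [11,13]: before
G [12,14]: before
I [17,19]: after
J [18,20]: after
K [21,22]: after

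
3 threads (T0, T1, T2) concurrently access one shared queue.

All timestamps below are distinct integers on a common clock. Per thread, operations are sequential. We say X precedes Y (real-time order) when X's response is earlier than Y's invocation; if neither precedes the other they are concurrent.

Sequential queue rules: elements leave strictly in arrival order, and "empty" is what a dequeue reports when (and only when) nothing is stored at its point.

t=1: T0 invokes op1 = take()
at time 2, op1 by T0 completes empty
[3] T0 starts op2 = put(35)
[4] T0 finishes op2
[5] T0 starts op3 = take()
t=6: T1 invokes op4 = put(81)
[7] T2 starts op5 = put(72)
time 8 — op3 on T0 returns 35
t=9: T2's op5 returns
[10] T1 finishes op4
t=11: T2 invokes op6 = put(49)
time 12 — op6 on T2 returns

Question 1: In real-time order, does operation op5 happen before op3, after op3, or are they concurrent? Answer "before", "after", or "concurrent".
concurrent

op5 spans [7,9], op3 spans [5,8]
the intervals overlap in both directions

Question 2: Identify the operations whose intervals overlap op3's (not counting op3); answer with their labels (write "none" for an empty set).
op4, op5

op3 spans [5,8]; an op avoiding the whole window 5..8 is ordered, any other is concurrent
op1 [1,2]: before
op2 [3,4]: before
op4 [6,10]: concurrent
op5 [7,9]: concurrent
op6 [11,12]: after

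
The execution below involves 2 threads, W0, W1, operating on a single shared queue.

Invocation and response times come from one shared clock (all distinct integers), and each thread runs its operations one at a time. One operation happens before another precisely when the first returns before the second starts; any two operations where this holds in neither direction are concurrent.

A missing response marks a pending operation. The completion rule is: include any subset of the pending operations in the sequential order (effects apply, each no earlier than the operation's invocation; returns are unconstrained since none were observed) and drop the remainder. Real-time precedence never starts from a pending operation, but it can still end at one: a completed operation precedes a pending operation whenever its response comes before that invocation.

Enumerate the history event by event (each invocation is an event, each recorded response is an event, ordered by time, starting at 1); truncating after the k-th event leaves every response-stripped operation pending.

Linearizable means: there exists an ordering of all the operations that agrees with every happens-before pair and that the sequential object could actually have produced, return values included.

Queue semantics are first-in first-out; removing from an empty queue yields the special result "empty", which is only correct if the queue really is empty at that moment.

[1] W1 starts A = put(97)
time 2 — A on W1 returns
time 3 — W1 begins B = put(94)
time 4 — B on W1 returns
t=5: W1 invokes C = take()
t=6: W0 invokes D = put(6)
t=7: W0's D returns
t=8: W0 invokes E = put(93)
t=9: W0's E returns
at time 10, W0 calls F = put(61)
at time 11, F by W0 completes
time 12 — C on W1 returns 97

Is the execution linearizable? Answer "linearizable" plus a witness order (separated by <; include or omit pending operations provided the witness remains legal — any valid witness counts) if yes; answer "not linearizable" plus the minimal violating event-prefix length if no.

linearizable — witness: A < B < C < D < E < F

step 1: A put(97) — queue <97>
step 2: B put(94) — queue <97,94>
step 3: C take() → 97 — queue <94>
step 4: D put(6) — queue <94,6>
step 5: E put(93) — queue <94,6,93>
step 6: F put(61) — queue <94,6,93,61>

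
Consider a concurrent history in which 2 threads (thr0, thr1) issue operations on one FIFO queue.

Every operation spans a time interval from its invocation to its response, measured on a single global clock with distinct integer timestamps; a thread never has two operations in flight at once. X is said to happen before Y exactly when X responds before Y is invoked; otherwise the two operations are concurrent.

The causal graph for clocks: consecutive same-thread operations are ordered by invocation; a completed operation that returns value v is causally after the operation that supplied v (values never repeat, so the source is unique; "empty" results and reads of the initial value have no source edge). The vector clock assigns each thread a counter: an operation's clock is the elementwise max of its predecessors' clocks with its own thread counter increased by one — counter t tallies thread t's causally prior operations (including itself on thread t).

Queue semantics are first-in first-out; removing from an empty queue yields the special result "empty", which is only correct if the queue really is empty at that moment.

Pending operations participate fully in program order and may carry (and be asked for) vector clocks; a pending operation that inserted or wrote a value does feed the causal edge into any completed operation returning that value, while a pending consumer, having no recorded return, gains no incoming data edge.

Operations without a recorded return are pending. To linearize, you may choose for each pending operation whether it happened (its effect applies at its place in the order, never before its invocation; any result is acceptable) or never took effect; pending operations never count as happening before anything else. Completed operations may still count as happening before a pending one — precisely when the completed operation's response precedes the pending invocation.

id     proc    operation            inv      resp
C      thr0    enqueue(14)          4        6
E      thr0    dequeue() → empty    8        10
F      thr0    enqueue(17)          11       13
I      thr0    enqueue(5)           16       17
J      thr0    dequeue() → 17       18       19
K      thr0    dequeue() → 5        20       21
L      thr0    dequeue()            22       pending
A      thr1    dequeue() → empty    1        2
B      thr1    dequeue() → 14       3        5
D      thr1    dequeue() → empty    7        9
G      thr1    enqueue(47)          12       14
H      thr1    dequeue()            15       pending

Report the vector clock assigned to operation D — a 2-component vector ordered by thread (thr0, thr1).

(1, 3)

A (invocation 1): nothing precedes it; thr1's component alone gives (0, 1)
C (invocation 4): nothing precedes it; thr0's component alone gives (1, 0)
E, invoked 8, takes VC(C)=(1, 0) under max, adds 1 for thr0 → (2, 0)
B, invoked 3, takes VC(A)=(0, 1), VC(C)=(1, 0) under max, adds 1 for thr1 → (1, 2)
F, invoked 11, takes VC(E)=(2, 0) under max, adds 1 for thr0 → (3, 0)
D, invoked 7, takes VC(B)=(1, 2) under max, adds 1 for thr1 → (1, 3)
I, invoked 16, takes VC(F)=(3, 0) under max, adds 1 for thr0 → (4, 0)
G, invoked 12, takes VC(D)=(1, 3) under max, adds 1 for thr1 → (1, 4)
J, invoked 18, takes VC(F)=(3, 0), VC(I)=(4, 0) under max, adds 1 for thr0 → (5, 0)
H, invoked 15, takes VC(G)=(1, 4) under max, adds 1 for thr1 → (1, 5)
K, invoked 20, takes VC(I)=(4, 0), VC(J)=(5, 0) under max, adds 1 for thr0 → (6, 0)
L, invoked 22, takes VC(K)=(6, 0) under max, adds 1 for thr0 → (7, 0)
target: VC(D) = (1, 3)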